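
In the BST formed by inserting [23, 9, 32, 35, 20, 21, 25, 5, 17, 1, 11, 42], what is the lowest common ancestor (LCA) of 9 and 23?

Tree insertion order: [23, 9, 32, 35, 20, 21, 25, 5, 17, 1, 11, 42]
Tree (level-order array): [23, 9, 32, 5, 20, 25, 35, 1, None, 17, 21, None, None, None, 42, None, None, 11]
In a BST, the LCA of p=9, q=23 is the first node v on the
root-to-leaf path with p <= v <= q (go left if both < v, right if both > v).
Walk from root:
  at 23: 9 <= 23 <= 23, this is the LCA
LCA = 23


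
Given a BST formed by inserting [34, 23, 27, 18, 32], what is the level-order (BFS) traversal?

Tree insertion order: [34, 23, 27, 18, 32]
Tree (level-order array): [34, 23, None, 18, 27, None, None, None, 32]
BFS from the root, enqueuing left then right child of each popped node:
  queue [34] -> pop 34, enqueue [23], visited so far: [34]
  queue [23] -> pop 23, enqueue [18, 27], visited so far: [34, 23]
  queue [18, 27] -> pop 18, enqueue [none], visited so far: [34, 23, 18]
  queue [27] -> pop 27, enqueue [32], visited so far: [34, 23, 18, 27]
  queue [32] -> pop 32, enqueue [none], visited so far: [34, 23, 18, 27, 32]
Result: [34, 23, 18, 27, 32]


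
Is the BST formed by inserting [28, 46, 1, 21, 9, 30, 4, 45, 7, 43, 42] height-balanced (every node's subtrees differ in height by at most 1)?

Tree (level-order array): [28, 1, 46, None, 21, 30, None, 9, None, None, 45, 4, None, 43, None, None, 7, 42]
Definition: a tree is height-balanced if, at every node, |h(left) - h(right)| <= 1 (empty subtree has height -1).
Bottom-up per-node check:
  node 7: h_left=-1, h_right=-1, diff=0 [OK], height=0
  node 4: h_left=-1, h_right=0, diff=1 [OK], height=1
  node 9: h_left=1, h_right=-1, diff=2 [FAIL (|1--1|=2 > 1)], height=2
  node 21: h_left=2, h_right=-1, diff=3 [FAIL (|2--1|=3 > 1)], height=3
  node 1: h_left=-1, h_right=3, diff=4 [FAIL (|-1-3|=4 > 1)], height=4
  node 42: h_left=-1, h_right=-1, diff=0 [OK], height=0
  node 43: h_left=0, h_right=-1, diff=1 [OK], height=1
  node 45: h_left=1, h_right=-1, diff=2 [FAIL (|1--1|=2 > 1)], height=2
  node 30: h_left=-1, h_right=2, diff=3 [FAIL (|-1-2|=3 > 1)], height=3
  node 46: h_left=3, h_right=-1, diff=4 [FAIL (|3--1|=4 > 1)], height=4
  node 28: h_left=4, h_right=4, diff=0 [OK], height=5
Node 9 violates the condition: |1 - -1| = 2 > 1.
Result: Not balanced


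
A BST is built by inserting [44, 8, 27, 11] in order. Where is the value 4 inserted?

Starting tree (level order): [44, 8, None, None, 27, 11]
Insertion path: 44 -> 8
Result: insert 4 as left child of 8
Final tree (level order): [44, 8, None, 4, 27, None, None, 11]


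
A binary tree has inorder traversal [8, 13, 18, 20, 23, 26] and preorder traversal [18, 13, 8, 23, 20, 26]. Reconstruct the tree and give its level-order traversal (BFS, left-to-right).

Inorder:  [8, 13, 18, 20, 23, 26]
Preorder: [18, 13, 8, 23, 20, 26]
Algorithm: preorder visits root first, so consume preorder in order;
for each root, split the current inorder slice at that value into
left-subtree inorder and right-subtree inorder, then recurse.
Recursive splits:
  root=18; inorder splits into left=[8, 13], right=[20, 23, 26]
  root=13; inorder splits into left=[8], right=[]
  root=8; inorder splits into left=[], right=[]
  root=23; inorder splits into left=[20], right=[26]
  root=20; inorder splits into left=[], right=[]
  root=26; inorder splits into left=[], right=[]
Reconstructed level-order: [18, 13, 23, 8, 20, 26]


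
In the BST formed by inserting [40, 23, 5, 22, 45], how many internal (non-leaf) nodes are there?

Tree built from: [40, 23, 5, 22, 45]
Tree (level-order array): [40, 23, 45, 5, None, None, None, None, 22]
Rule: An internal node has at least one child.
Per-node child counts:
  node 40: 2 child(ren)
  node 23: 1 child(ren)
  node 5: 1 child(ren)
  node 22: 0 child(ren)
  node 45: 0 child(ren)
Matching nodes: [40, 23, 5]
Count of internal (non-leaf) nodes: 3


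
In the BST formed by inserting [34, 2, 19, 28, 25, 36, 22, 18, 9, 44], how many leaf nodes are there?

Tree built from: [34, 2, 19, 28, 25, 36, 22, 18, 9, 44]
Tree (level-order array): [34, 2, 36, None, 19, None, 44, 18, 28, None, None, 9, None, 25, None, None, None, 22]
Rule: A leaf has 0 children.
Per-node child counts:
  node 34: 2 child(ren)
  node 2: 1 child(ren)
  node 19: 2 child(ren)
  node 18: 1 child(ren)
  node 9: 0 child(ren)
  node 28: 1 child(ren)
  node 25: 1 child(ren)
  node 22: 0 child(ren)
  node 36: 1 child(ren)
  node 44: 0 child(ren)
Matching nodes: [9, 22, 44]
Count of leaf nodes: 3


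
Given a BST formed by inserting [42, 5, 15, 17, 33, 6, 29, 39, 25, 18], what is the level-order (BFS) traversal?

Tree insertion order: [42, 5, 15, 17, 33, 6, 29, 39, 25, 18]
Tree (level-order array): [42, 5, None, None, 15, 6, 17, None, None, None, 33, 29, 39, 25, None, None, None, 18]
BFS from the root, enqueuing left then right child of each popped node:
  queue [42] -> pop 42, enqueue [5], visited so far: [42]
  queue [5] -> pop 5, enqueue [15], visited so far: [42, 5]
  queue [15] -> pop 15, enqueue [6, 17], visited so far: [42, 5, 15]
  queue [6, 17] -> pop 6, enqueue [none], visited so far: [42, 5, 15, 6]
  queue [17] -> pop 17, enqueue [33], visited so far: [42, 5, 15, 6, 17]
  queue [33] -> pop 33, enqueue [29, 39], visited so far: [42, 5, 15, 6, 17, 33]
  queue [29, 39] -> pop 29, enqueue [25], visited so far: [42, 5, 15, 6, 17, 33, 29]
  queue [39, 25] -> pop 39, enqueue [none], visited so far: [42, 5, 15, 6, 17, 33, 29, 39]
  queue [25] -> pop 25, enqueue [18], visited so far: [42, 5, 15, 6, 17, 33, 29, 39, 25]
  queue [18] -> pop 18, enqueue [none], visited so far: [42, 5, 15, 6, 17, 33, 29, 39, 25, 18]
Result: [42, 5, 15, 6, 17, 33, 29, 39, 25, 18]


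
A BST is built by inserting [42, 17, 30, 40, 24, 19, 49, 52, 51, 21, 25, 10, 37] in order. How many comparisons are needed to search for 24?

Search path for 24: 42 -> 17 -> 30 -> 24
Found: True
Comparisons: 4


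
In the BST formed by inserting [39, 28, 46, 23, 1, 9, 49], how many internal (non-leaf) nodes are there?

Tree built from: [39, 28, 46, 23, 1, 9, 49]
Tree (level-order array): [39, 28, 46, 23, None, None, 49, 1, None, None, None, None, 9]
Rule: An internal node has at least one child.
Per-node child counts:
  node 39: 2 child(ren)
  node 28: 1 child(ren)
  node 23: 1 child(ren)
  node 1: 1 child(ren)
  node 9: 0 child(ren)
  node 46: 1 child(ren)
  node 49: 0 child(ren)
Matching nodes: [39, 28, 23, 1, 46]
Count of internal (non-leaf) nodes: 5


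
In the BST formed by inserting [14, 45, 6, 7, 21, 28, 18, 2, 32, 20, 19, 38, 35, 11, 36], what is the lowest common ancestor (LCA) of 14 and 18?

Tree insertion order: [14, 45, 6, 7, 21, 28, 18, 2, 32, 20, 19, 38, 35, 11, 36]
Tree (level-order array): [14, 6, 45, 2, 7, 21, None, None, None, None, 11, 18, 28, None, None, None, 20, None, 32, 19, None, None, 38, None, None, 35, None, None, 36]
In a BST, the LCA of p=14, q=18 is the first node v on the
root-to-leaf path with p <= v <= q (go left if both < v, right if both > v).
Walk from root:
  at 14: 14 <= 14 <= 18, this is the LCA
LCA = 14


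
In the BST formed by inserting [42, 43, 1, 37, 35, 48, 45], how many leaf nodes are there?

Tree built from: [42, 43, 1, 37, 35, 48, 45]
Tree (level-order array): [42, 1, 43, None, 37, None, 48, 35, None, 45]
Rule: A leaf has 0 children.
Per-node child counts:
  node 42: 2 child(ren)
  node 1: 1 child(ren)
  node 37: 1 child(ren)
  node 35: 0 child(ren)
  node 43: 1 child(ren)
  node 48: 1 child(ren)
  node 45: 0 child(ren)
Matching nodes: [35, 45]
Count of leaf nodes: 2


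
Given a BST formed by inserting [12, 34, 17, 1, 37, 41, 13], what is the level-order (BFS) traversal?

Tree insertion order: [12, 34, 17, 1, 37, 41, 13]
Tree (level-order array): [12, 1, 34, None, None, 17, 37, 13, None, None, 41]
BFS from the root, enqueuing left then right child of each popped node:
  queue [12] -> pop 12, enqueue [1, 34], visited so far: [12]
  queue [1, 34] -> pop 1, enqueue [none], visited so far: [12, 1]
  queue [34] -> pop 34, enqueue [17, 37], visited so far: [12, 1, 34]
  queue [17, 37] -> pop 17, enqueue [13], visited so far: [12, 1, 34, 17]
  queue [37, 13] -> pop 37, enqueue [41], visited so far: [12, 1, 34, 17, 37]
  queue [13, 41] -> pop 13, enqueue [none], visited so far: [12, 1, 34, 17, 37, 13]
  queue [41] -> pop 41, enqueue [none], visited so far: [12, 1, 34, 17, 37, 13, 41]
Result: [12, 1, 34, 17, 37, 13, 41]


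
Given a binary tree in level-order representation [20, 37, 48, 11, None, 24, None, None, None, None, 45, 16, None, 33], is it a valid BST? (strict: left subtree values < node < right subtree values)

Level-order array: [20, 37, 48, 11, None, 24, None, None, None, None, 45, 16, None, 33]
Validate using subtree bounds (lo, hi): at each node, require lo < value < hi,
then recurse left with hi=value and right with lo=value.
Preorder trace (stopping at first violation):
  at node 20 with bounds (-inf, +inf): OK
  at node 37 with bounds (-inf, 20): VIOLATION
Node 37 violates its bound: not (-inf < 37 < 20).
Result: Not a valid BST


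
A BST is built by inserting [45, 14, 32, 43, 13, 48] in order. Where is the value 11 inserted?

Starting tree (level order): [45, 14, 48, 13, 32, None, None, None, None, None, 43]
Insertion path: 45 -> 14 -> 13
Result: insert 11 as left child of 13
Final tree (level order): [45, 14, 48, 13, 32, None, None, 11, None, None, 43]


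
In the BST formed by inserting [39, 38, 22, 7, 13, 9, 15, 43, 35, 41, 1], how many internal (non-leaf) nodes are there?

Tree built from: [39, 38, 22, 7, 13, 9, 15, 43, 35, 41, 1]
Tree (level-order array): [39, 38, 43, 22, None, 41, None, 7, 35, None, None, 1, 13, None, None, None, None, 9, 15]
Rule: An internal node has at least one child.
Per-node child counts:
  node 39: 2 child(ren)
  node 38: 1 child(ren)
  node 22: 2 child(ren)
  node 7: 2 child(ren)
  node 1: 0 child(ren)
  node 13: 2 child(ren)
  node 9: 0 child(ren)
  node 15: 0 child(ren)
  node 35: 0 child(ren)
  node 43: 1 child(ren)
  node 41: 0 child(ren)
Matching nodes: [39, 38, 22, 7, 13, 43]
Count of internal (non-leaf) nodes: 6


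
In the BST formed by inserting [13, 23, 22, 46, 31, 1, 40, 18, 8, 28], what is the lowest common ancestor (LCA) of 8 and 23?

Tree insertion order: [13, 23, 22, 46, 31, 1, 40, 18, 8, 28]
Tree (level-order array): [13, 1, 23, None, 8, 22, 46, None, None, 18, None, 31, None, None, None, 28, 40]
In a BST, the LCA of p=8, q=23 is the first node v on the
root-to-leaf path with p <= v <= q (go left if both < v, right if both > v).
Walk from root:
  at 13: 8 <= 13 <= 23, this is the LCA
LCA = 13


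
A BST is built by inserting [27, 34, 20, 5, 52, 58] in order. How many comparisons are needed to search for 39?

Search path for 39: 27 -> 34 -> 52
Found: False
Comparisons: 3


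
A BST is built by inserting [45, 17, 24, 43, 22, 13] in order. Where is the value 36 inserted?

Starting tree (level order): [45, 17, None, 13, 24, None, None, 22, 43]
Insertion path: 45 -> 17 -> 24 -> 43
Result: insert 36 as left child of 43
Final tree (level order): [45, 17, None, 13, 24, None, None, 22, 43, None, None, 36]


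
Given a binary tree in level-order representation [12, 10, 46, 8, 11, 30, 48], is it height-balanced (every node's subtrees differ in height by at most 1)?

Tree (level-order array): [12, 10, 46, 8, 11, 30, 48]
Definition: a tree is height-balanced if, at every node, |h(left) - h(right)| <= 1 (empty subtree has height -1).
Bottom-up per-node check:
  node 8: h_left=-1, h_right=-1, diff=0 [OK], height=0
  node 11: h_left=-1, h_right=-1, diff=0 [OK], height=0
  node 10: h_left=0, h_right=0, diff=0 [OK], height=1
  node 30: h_left=-1, h_right=-1, diff=0 [OK], height=0
  node 48: h_left=-1, h_right=-1, diff=0 [OK], height=0
  node 46: h_left=0, h_right=0, diff=0 [OK], height=1
  node 12: h_left=1, h_right=1, diff=0 [OK], height=2
All nodes satisfy the balance condition.
Result: Balanced


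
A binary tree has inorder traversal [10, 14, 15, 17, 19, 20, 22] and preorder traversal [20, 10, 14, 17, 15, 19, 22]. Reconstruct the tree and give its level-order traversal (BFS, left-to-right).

Inorder:  [10, 14, 15, 17, 19, 20, 22]
Preorder: [20, 10, 14, 17, 15, 19, 22]
Algorithm: preorder visits root first, so consume preorder in order;
for each root, split the current inorder slice at that value into
left-subtree inorder and right-subtree inorder, then recurse.
Recursive splits:
  root=20; inorder splits into left=[10, 14, 15, 17, 19], right=[22]
  root=10; inorder splits into left=[], right=[14, 15, 17, 19]
  root=14; inorder splits into left=[], right=[15, 17, 19]
  root=17; inorder splits into left=[15], right=[19]
  root=15; inorder splits into left=[], right=[]
  root=19; inorder splits into left=[], right=[]
  root=22; inorder splits into left=[], right=[]
Reconstructed level-order: [20, 10, 22, 14, 17, 15, 19]


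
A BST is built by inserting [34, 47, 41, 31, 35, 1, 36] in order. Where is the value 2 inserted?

Starting tree (level order): [34, 31, 47, 1, None, 41, None, None, None, 35, None, None, 36]
Insertion path: 34 -> 31 -> 1
Result: insert 2 as right child of 1
Final tree (level order): [34, 31, 47, 1, None, 41, None, None, 2, 35, None, None, None, None, 36]


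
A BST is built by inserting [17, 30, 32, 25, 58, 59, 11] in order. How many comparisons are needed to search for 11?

Search path for 11: 17 -> 11
Found: True
Comparisons: 2


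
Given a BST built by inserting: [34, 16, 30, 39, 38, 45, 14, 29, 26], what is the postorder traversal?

Tree insertion order: [34, 16, 30, 39, 38, 45, 14, 29, 26]
Tree (level-order array): [34, 16, 39, 14, 30, 38, 45, None, None, 29, None, None, None, None, None, 26]
Postorder traversal: [14, 26, 29, 30, 16, 38, 45, 39, 34]


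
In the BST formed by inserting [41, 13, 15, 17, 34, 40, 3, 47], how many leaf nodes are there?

Tree built from: [41, 13, 15, 17, 34, 40, 3, 47]
Tree (level-order array): [41, 13, 47, 3, 15, None, None, None, None, None, 17, None, 34, None, 40]
Rule: A leaf has 0 children.
Per-node child counts:
  node 41: 2 child(ren)
  node 13: 2 child(ren)
  node 3: 0 child(ren)
  node 15: 1 child(ren)
  node 17: 1 child(ren)
  node 34: 1 child(ren)
  node 40: 0 child(ren)
  node 47: 0 child(ren)
Matching nodes: [3, 40, 47]
Count of leaf nodes: 3


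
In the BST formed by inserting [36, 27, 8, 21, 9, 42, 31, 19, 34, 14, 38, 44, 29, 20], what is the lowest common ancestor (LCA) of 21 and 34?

Tree insertion order: [36, 27, 8, 21, 9, 42, 31, 19, 34, 14, 38, 44, 29, 20]
Tree (level-order array): [36, 27, 42, 8, 31, 38, 44, None, 21, 29, 34, None, None, None, None, 9, None, None, None, None, None, None, 19, 14, 20]
In a BST, the LCA of p=21, q=34 is the first node v on the
root-to-leaf path with p <= v <= q (go left if both < v, right if both > v).
Walk from root:
  at 36: both 21 and 34 < 36, go left
  at 27: 21 <= 27 <= 34, this is the LCA
LCA = 27


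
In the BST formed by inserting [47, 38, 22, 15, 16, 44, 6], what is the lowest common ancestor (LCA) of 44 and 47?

Tree insertion order: [47, 38, 22, 15, 16, 44, 6]
Tree (level-order array): [47, 38, None, 22, 44, 15, None, None, None, 6, 16]
In a BST, the LCA of p=44, q=47 is the first node v on the
root-to-leaf path with p <= v <= q (go left if both < v, right if both > v).
Walk from root:
  at 47: 44 <= 47 <= 47, this is the LCA
LCA = 47


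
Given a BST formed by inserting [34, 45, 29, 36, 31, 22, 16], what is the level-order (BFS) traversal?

Tree insertion order: [34, 45, 29, 36, 31, 22, 16]
Tree (level-order array): [34, 29, 45, 22, 31, 36, None, 16]
BFS from the root, enqueuing left then right child of each popped node:
  queue [34] -> pop 34, enqueue [29, 45], visited so far: [34]
  queue [29, 45] -> pop 29, enqueue [22, 31], visited so far: [34, 29]
  queue [45, 22, 31] -> pop 45, enqueue [36], visited so far: [34, 29, 45]
  queue [22, 31, 36] -> pop 22, enqueue [16], visited so far: [34, 29, 45, 22]
  queue [31, 36, 16] -> pop 31, enqueue [none], visited so far: [34, 29, 45, 22, 31]
  queue [36, 16] -> pop 36, enqueue [none], visited so far: [34, 29, 45, 22, 31, 36]
  queue [16] -> pop 16, enqueue [none], visited so far: [34, 29, 45, 22, 31, 36, 16]
Result: [34, 29, 45, 22, 31, 36, 16]


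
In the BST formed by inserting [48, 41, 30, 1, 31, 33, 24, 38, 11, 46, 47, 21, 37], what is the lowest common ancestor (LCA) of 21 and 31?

Tree insertion order: [48, 41, 30, 1, 31, 33, 24, 38, 11, 46, 47, 21, 37]
Tree (level-order array): [48, 41, None, 30, 46, 1, 31, None, 47, None, 24, None, 33, None, None, 11, None, None, 38, None, 21, 37]
In a BST, the LCA of p=21, q=31 is the first node v on the
root-to-leaf path with p <= v <= q (go left if both < v, right if both > v).
Walk from root:
  at 48: both 21 and 31 < 48, go left
  at 41: both 21 and 31 < 41, go left
  at 30: 21 <= 30 <= 31, this is the LCA
LCA = 30


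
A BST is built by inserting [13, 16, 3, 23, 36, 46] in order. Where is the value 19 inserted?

Starting tree (level order): [13, 3, 16, None, None, None, 23, None, 36, None, 46]
Insertion path: 13 -> 16 -> 23
Result: insert 19 as left child of 23
Final tree (level order): [13, 3, 16, None, None, None, 23, 19, 36, None, None, None, 46]


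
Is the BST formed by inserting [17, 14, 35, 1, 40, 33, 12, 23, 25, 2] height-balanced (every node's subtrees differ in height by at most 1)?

Tree (level-order array): [17, 14, 35, 1, None, 33, 40, None, 12, 23, None, None, None, 2, None, None, 25]
Definition: a tree is height-balanced if, at every node, |h(left) - h(right)| <= 1 (empty subtree has height -1).
Bottom-up per-node check:
  node 2: h_left=-1, h_right=-1, diff=0 [OK], height=0
  node 12: h_left=0, h_right=-1, diff=1 [OK], height=1
  node 1: h_left=-1, h_right=1, diff=2 [FAIL (|-1-1|=2 > 1)], height=2
  node 14: h_left=2, h_right=-1, diff=3 [FAIL (|2--1|=3 > 1)], height=3
  node 25: h_left=-1, h_right=-1, diff=0 [OK], height=0
  node 23: h_left=-1, h_right=0, diff=1 [OK], height=1
  node 33: h_left=1, h_right=-1, diff=2 [FAIL (|1--1|=2 > 1)], height=2
  node 40: h_left=-1, h_right=-1, diff=0 [OK], height=0
  node 35: h_left=2, h_right=0, diff=2 [FAIL (|2-0|=2 > 1)], height=3
  node 17: h_left=3, h_right=3, diff=0 [OK], height=4
Node 1 violates the condition: |-1 - 1| = 2 > 1.
Result: Not balanced


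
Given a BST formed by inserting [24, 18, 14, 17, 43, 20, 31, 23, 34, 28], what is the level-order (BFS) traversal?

Tree insertion order: [24, 18, 14, 17, 43, 20, 31, 23, 34, 28]
Tree (level-order array): [24, 18, 43, 14, 20, 31, None, None, 17, None, 23, 28, 34]
BFS from the root, enqueuing left then right child of each popped node:
  queue [24] -> pop 24, enqueue [18, 43], visited so far: [24]
  queue [18, 43] -> pop 18, enqueue [14, 20], visited so far: [24, 18]
  queue [43, 14, 20] -> pop 43, enqueue [31], visited so far: [24, 18, 43]
  queue [14, 20, 31] -> pop 14, enqueue [17], visited so far: [24, 18, 43, 14]
  queue [20, 31, 17] -> pop 20, enqueue [23], visited so far: [24, 18, 43, 14, 20]
  queue [31, 17, 23] -> pop 31, enqueue [28, 34], visited so far: [24, 18, 43, 14, 20, 31]
  queue [17, 23, 28, 34] -> pop 17, enqueue [none], visited so far: [24, 18, 43, 14, 20, 31, 17]
  queue [23, 28, 34] -> pop 23, enqueue [none], visited so far: [24, 18, 43, 14, 20, 31, 17, 23]
  queue [28, 34] -> pop 28, enqueue [none], visited so far: [24, 18, 43, 14, 20, 31, 17, 23, 28]
  queue [34] -> pop 34, enqueue [none], visited so far: [24, 18, 43, 14, 20, 31, 17, 23, 28, 34]
Result: [24, 18, 43, 14, 20, 31, 17, 23, 28, 34]


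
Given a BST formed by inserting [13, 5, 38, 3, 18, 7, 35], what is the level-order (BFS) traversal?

Tree insertion order: [13, 5, 38, 3, 18, 7, 35]
Tree (level-order array): [13, 5, 38, 3, 7, 18, None, None, None, None, None, None, 35]
BFS from the root, enqueuing left then right child of each popped node:
  queue [13] -> pop 13, enqueue [5, 38], visited so far: [13]
  queue [5, 38] -> pop 5, enqueue [3, 7], visited so far: [13, 5]
  queue [38, 3, 7] -> pop 38, enqueue [18], visited so far: [13, 5, 38]
  queue [3, 7, 18] -> pop 3, enqueue [none], visited so far: [13, 5, 38, 3]
  queue [7, 18] -> pop 7, enqueue [none], visited so far: [13, 5, 38, 3, 7]
  queue [18] -> pop 18, enqueue [35], visited so far: [13, 5, 38, 3, 7, 18]
  queue [35] -> pop 35, enqueue [none], visited so far: [13, 5, 38, 3, 7, 18, 35]
Result: [13, 5, 38, 3, 7, 18, 35]


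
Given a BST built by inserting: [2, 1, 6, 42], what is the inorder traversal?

Tree insertion order: [2, 1, 6, 42]
Tree (level-order array): [2, 1, 6, None, None, None, 42]
Inorder traversal: [1, 2, 6, 42]


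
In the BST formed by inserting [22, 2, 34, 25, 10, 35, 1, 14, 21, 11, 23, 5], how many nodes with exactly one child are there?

Tree built from: [22, 2, 34, 25, 10, 35, 1, 14, 21, 11, 23, 5]
Tree (level-order array): [22, 2, 34, 1, 10, 25, 35, None, None, 5, 14, 23, None, None, None, None, None, 11, 21]
Rule: These are nodes with exactly 1 non-null child.
Per-node child counts:
  node 22: 2 child(ren)
  node 2: 2 child(ren)
  node 1: 0 child(ren)
  node 10: 2 child(ren)
  node 5: 0 child(ren)
  node 14: 2 child(ren)
  node 11: 0 child(ren)
  node 21: 0 child(ren)
  node 34: 2 child(ren)
  node 25: 1 child(ren)
  node 23: 0 child(ren)
  node 35: 0 child(ren)
Matching nodes: [25]
Count of nodes with exactly one child: 1


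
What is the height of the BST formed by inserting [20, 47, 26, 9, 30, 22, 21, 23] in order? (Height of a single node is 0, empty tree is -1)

Insertion order: [20, 47, 26, 9, 30, 22, 21, 23]
Tree (level-order array): [20, 9, 47, None, None, 26, None, 22, 30, 21, 23]
Compute height bottom-up (empty subtree = -1):
  height(9) = 1 + max(-1, -1) = 0
  height(21) = 1 + max(-1, -1) = 0
  height(23) = 1 + max(-1, -1) = 0
  height(22) = 1 + max(0, 0) = 1
  height(30) = 1 + max(-1, -1) = 0
  height(26) = 1 + max(1, 0) = 2
  height(47) = 1 + max(2, -1) = 3
  height(20) = 1 + max(0, 3) = 4
Height = 4


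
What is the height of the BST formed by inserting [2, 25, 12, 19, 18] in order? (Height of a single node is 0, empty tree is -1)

Insertion order: [2, 25, 12, 19, 18]
Tree (level-order array): [2, None, 25, 12, None, None, 19, 18]
Compute height bottom-up (empty subtree = -1):
  height(18) = 1 + max(-1, -1) = 0
  height(19) = 1 + max(0, -1) = 1
  height(12) = 1 + max(-1, 1) = 2
  height(25) = 1 + max(2, -1) = 3
  height(2) = 1 + max(-1, 3) = 4
Height = 4


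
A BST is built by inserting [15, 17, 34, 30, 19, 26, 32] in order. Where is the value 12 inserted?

Starting tree (level order): [15, None, 17, None, 34, 30, None, 19, 32, None, 26]
Insertion path: 15
Result: insert 12 as left child of 15
Final tree (level order): [15, 12, 17, None, None, None, 34, 30, None, 19, 32, None, 26]


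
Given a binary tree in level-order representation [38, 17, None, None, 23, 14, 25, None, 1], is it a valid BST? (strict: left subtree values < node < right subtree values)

Level-order array: [38, 17, None, None, 23, 14, 25, None, 1]
Validate using subtree bounds (lo, hi): at each node, require lo < value < hi,
then recurse left with hi=value and right with lo=value.
Preorder trace (stopping at first violation):
  at node 38 with bounds (-inf, +inf): OK
  at node 17 with bounds (-inf, 38): OK
  at node 23 with bounds (17, 38): OK
  at node 14 with bounds (17, 23): VIOLATION
Node 14 violates its bound: not (17 < 14 < 23).
Result: Not a valid BST


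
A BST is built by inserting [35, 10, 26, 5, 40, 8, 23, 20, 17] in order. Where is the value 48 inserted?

Starting tree (level order): [35, 10, 40, 5, 26, None, None, None, 8, 23, None, None, None, 20, None, 17]
Insertion path: 35 -> 40
Result: insert 48 as right child of 40
Final tree (level order): [35, 10, 40, 5, 26, None, 48, None, 8, 23, None, None, None, None, None, 20, None, 17]


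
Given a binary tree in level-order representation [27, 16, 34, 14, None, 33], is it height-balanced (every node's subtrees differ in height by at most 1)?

Tree (level-order array): [27, 16, 34, 14, None, 33]
Definition: a tree is height-balanced if, at every node, |h(left) - h(right)| <= 1 (empty subtree has height -1).
Bottom-up per-node check:
  node 14: h_left=-1, h_right=-1, diff=0 [OK], height=0
  node 16: h_left=0, h_right=-1, diff=1 [OK], height=1
  node 33: h_left=-1, h_right=-1, diff=0 [OK], height=0
  node 34: h_left=0, h_right=-1, diff=1 [OK], height=1
  node 27: h_left=1, h_right=1, diff=0 [OK], height=2
All nodes satisfy the balance condition.
Result: Balanced


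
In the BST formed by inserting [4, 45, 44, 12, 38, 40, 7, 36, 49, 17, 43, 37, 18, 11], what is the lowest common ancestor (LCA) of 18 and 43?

Tree insertion order: [4, 45, 44, 12, 38, 40, 7, 36, 49, 17, 43, 37, 18, 11]
Tree (level-order array): [4, None, 45, 44, 49, 12, None, None, None, 7, 38, None, 11, 36, 40, None, None, 17, 37, None, 43, None, 18]
In a BST, the LCA of p=18, q=43 is the first node v on the
root-to-leaf path with p <= v <= q (go left if both < v, right if both > v).
Walk from root:
  at 4: both 18 and 43 > 4, go right
  at 45: both 18 and 43 < 45, go left
  at 44: both 18 and 43 < 44, go left
  at 12: both 18 and 43 > 12, go right
  at 38: 18 <= 38 <= 43, this is the LCA
LCA = 38


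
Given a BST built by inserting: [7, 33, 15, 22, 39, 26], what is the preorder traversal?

Tree insertion order: [7, 33, 15, 22, 39, 26]
Tree (level-order array): [7, None, 33, 15, 39, None, 22, None, None, None, 26]
Preorder traversal: [7, 33, 15, 22, 26, 39]


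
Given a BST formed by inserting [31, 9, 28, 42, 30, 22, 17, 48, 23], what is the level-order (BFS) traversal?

Tree insertion order: [31, 9, 28, 42, 30, 22, 17, 48, 23]
Tree (level-order array): [31, 9, 42, None, 28, None, 48, 22, 30, None, None, 17, 23]
BFS from the root, enqueuing left then right child of each popped node:
  queue [31] -> pop 31, enqueue [9, 42], visited so far: [31]
  queue [9, 42] -> pop 9, enqueue [28], visited so far: [31, 9]
  queue [42, 28] -> pop 42, enqueue [48], visited so far: [31, 9, 42]
  queue [28, 48] -> pop 28, enqueue [22, 30], visited so far: [31, 9, 42, 28]
  queue [48, 22, 30] -> pop 48, enqueue [none], visited so far: [31, 9, 42, 28, 48]
  queue [22, 30] -> pop 22, enqueue [17, 23], visited so far: [31, 9, 42, 28, 48, 22]
  queue [30, 17, 23] -> pop 30, enqueue [none], visited so far: [31, 9, 42, 28, 48, 22, 30]
  queue [17, 23] -> pop 17, enqueue [none], visited so far: [31, 9, 42, 28, 48, 22, 30, 17]
  queue [23] -> pop 23, enqueue [none], visited so far: [31, 9, 42, 28, 48, 22, 30, 17, 23]
Result: [31, 9, 42, 28, 48, 22, 30, 17, 23]


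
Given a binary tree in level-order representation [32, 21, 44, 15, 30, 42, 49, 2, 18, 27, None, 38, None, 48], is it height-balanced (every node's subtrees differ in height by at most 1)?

Tree (level-order array): [32, 21, 44, 15, 30, 42, 49, 2, 18, 27, None, 38, None, 48]
Definition: a tree is height-balanced if, at every node, |h(left) - h(right)| <= 1 (empty subtree has height -1).
Bottom-up per-node check:
  node 2: h_left=-1, h_right=-1, diff=0 [OK], height=0
  node 18: h_left=-1, h_right=-1, diff=0 [OK], height=0
  node 15: h_left=0, h_right=0, diff=0 [OK], height=1
  node 27: h_left=-1, h_right=-1, diff=0 [OK], height=0
  node 30: h_left=0, h_right=-1, diff=1 [OK], height=1
  node 21: h_left=1, h_right=1, diff=0 [OK], height=2
  node 38: h_left=-1, h_right=-1, diff=0 [OK], height=0
  node 42: h_left=0, h_right=-1, diff=1 [OK], height=1
  node 48: h_left=-1, h_right=-1, diff=0 [OK], height=0
  node 49: h_left=0, h_right=-1, diff=1 [OK], height=1
  node 44: h_left=1, h_right=1, diff=0 [OK], height=2
  node 32: h_left=2, h_right=2, diff=0 [OK], height=3
All nodes satisfy the balance condition.
Result: Balanced


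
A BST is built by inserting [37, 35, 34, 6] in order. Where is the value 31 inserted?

Starting tree (level order): [37, 35, None, 34, None, 6]
Insertion path: 37 -> 35 -> 34 -> 6
Result: insert 31 as right child of 6
Final tree (level order): [37, 35, None, 34, None, 6, None, None, 31]


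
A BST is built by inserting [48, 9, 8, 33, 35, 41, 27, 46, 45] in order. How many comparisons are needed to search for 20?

Search path for 20: 48 -> 9 -> 33 -> 27
Found: False
Comparisons: 4


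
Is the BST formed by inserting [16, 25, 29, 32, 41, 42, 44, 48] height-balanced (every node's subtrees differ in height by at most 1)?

Tree (level-order array): [16, None, 25, None, 29, None, 32, None, 41, None, 42, None, 44, None, 48]
Definition: a tree is height-balanced if, at every node, |h(left) - h(right)| <= 1 (empty subtree has height -1).
Bottom-up per-node check:
  node 48: h_left=-1, h_right=-1, diff=0 [OK], height=0
  node 44: h_left=-1, h_right=0, diff=1 [OK], height=1
  node 42: h_left=-1, h_right=1, diff=2 [FAIL (|-1-1|=2 > 1)], height=2
  node 41: h_left=-1, h_right=2, diff=3 [FAIL (|-1-2|=3 > 1)], height=3
  node 32: h_left=-1, h_right=3, diff=4 [FAIL (|-1-3|=4 > 1)], height=4
  node 29: h_left=-1, h_right=4, diff=5 [FAIL (|-1-4|=5 > 1)], height=5
  node 25: h_left=-1, h_right=5, diff=6 [FAIL (|-1-5|=6 > 1)], height=6
  node 16: h_left=-1, h_right=6, diff=7 [FAIL (|-1-6|=7 > 1)], height=7
Node 42 violates the condition: |-1 - 1| = 2 > 1.
Result: Not balanced


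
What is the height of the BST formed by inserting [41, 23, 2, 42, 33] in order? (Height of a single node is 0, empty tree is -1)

Insertion order: [41, 23, 2, 42, 33]
Tree (level-order array): [41, 23, 42, 2, 33]
Compute height bottom-up (empty subtree = -1):
  height(2) = 1 + max(-1, -1) = 0
  height(33) = 1 + max(-1, -1) = 0
  height(23) = 1 + max(0, 0) = 1
  height(42) = 1 + max(-1, -1) = 0
  height(41) = 1 + max(1, 0) = 2
Height = 2


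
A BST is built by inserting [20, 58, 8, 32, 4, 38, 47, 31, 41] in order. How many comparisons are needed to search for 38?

Search path for 38: 20 -> 58 -> 32 -> 38
Found: True
Comparisons: 4


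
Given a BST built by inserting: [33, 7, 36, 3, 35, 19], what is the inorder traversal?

Tree insertion order: [33, 7, 36, 3, 35, 19]
Tree (level-order array): [33, 7, 36, 3, 19, 35]
Inorder traversal: [3, 7, 19, 33, 35, 36]


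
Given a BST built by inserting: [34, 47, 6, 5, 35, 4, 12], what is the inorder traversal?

Tree insertion order: [34, 47, 6, 5, 35, 4, 12]
Tree (level-order array): [34, 6, 47, 5, 12, 35, None, 4]
Inorder traversal: [4, 5, 6, 12, 34, 35, 47]


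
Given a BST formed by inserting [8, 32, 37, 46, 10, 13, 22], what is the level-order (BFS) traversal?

Tree insertion order: [8, 32, 37, 46, 10, 13, 22]
Tree (level-order array): [8, None, 32, 10, 37, None, 13, None, 46, None, 22]
BFS from the root, enqueuing left then right child of each popped node:
  queue [8] -> pop 8, enqueue [32], visited so far: [8]
  queue [32] -> pop 32, enqueue [10, 37], visited so far: [8, 32]
  queue [10, 37] -> pop 10, enqueue [13], visited so far: [8, 32, 10]
  queue [37, 13] -> pop 37, enqueue [46], visited so far: [8, 32, 10, 37]
  queue [13, 46] -> pop 13, enqueue [22], visited so far: [8, 32, 10, 37, 13]
  queue [46, 22] -> pop 46, enqueue [none], visited so far: [8, 32, 10, 37, 13, 46]
  queue [22] -> pop 22, enqueue [none], visited so far: [8, 32, 10, 37, 13, 46, 22]
Result: [8, 32, 10, 37, 13, 46, 22]


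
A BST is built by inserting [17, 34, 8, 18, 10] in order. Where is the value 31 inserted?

Starting tree (level order): [17, 8, 34, None, 10, 18]
Insertion path: 17 -> 34 -> 18
Result: insert 31 as right child of 18
Final tree (level order): [17, 8, 34, None, 10, 18, None, None, None, None, 31]


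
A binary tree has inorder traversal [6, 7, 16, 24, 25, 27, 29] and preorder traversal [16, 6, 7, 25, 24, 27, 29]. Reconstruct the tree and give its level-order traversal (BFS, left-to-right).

Inorder:  [6, 7, 16, 24, 25, 27, 29]
Preorder: [16, 6, 7, 25, 24, 27, 29]
Algorithm: preorder visits root first, so consume preorder in order;
for each root, split the current inorder slice at that value into
left-subtree inorder and right-subtree inorder, then recurse.
Recursive splits:
  root=16; inorder splits into left=[6, 7], right=[24, 25, 27, 29]
  root=6; inorder splits into left=[], right=[7]
  root=7; inorder splits into left=[], right=[]
  root=25; inorder splits into left=[24], right=[27, 29]
  root=24; inorder splits into left=[], right=[]
  root=27; inorder splits into left=[], right=[29]
  root=29; inorder splits into left=[], right=[]
Reconstructed level-order: [16, 6, 25, 7, 24, 27, 29]


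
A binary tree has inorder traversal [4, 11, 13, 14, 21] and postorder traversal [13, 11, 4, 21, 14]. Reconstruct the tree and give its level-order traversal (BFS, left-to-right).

Inorder:   [4, 11, 13, 14, 21]
Postorder: [13, 11, 4, 21, 14]
Algorithm: postorder visits root last, so walk postorder right-to-left;
each value is the root of the current inorder slice — split it at that
value, recurse on the right subtree first, then the left.
Recursive splits:
  root=14; inorder splits into left=[4, 11, 13], right=[21]
  root=21; inorder splits into left=[], right=[]
  root=4; inorder splits into left=[], right=[11, 13]
  root=11; inorder splits into left=[], right=[13]
  root=13; inorder splits into left=[], right=[]
Reconstructed level-order: [14, 4, 21, 11, 13]


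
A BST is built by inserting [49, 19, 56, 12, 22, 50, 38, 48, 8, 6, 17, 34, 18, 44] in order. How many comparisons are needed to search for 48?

Search path for 48: 49 -> 19 -> 22 -> 38 -> 48
Found: True
Comparisons: 5


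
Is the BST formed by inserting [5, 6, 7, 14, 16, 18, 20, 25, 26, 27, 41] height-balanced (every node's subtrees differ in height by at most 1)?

Tree (level-order array): [5, None, 6, None, 7, None, 14, None, 16, None, 18, None, 20, None, 25, None, 26, None, 27, None, 41]
Definition: a tree is height-balanced if, at every node, |h(left) - h(right)| <= 1 (empty subtree has height -1).
Bottom-up per-node check:
  node 41: h_left=-1, h_right=-1, diff=0 [OK], height=0
  node 27: h_left=-1, h_right=0, diff=1 [OK], height=1
  node 26: h_left=-1, h_right=1, diff=2 [FAIL (|-1-1|=2 > 1)], height=2
  node 25: h_left=-1, h_right=2, diff=3 [FAIL (|-1-2|=3 > 1)], height=3
  node 20: h_left=-1, h_right=3, diff=4 [FAIL (|-1-3|=4 > 1)], height=4
  node 18: h_left=-1, h_right=4, diff=5 [FAIL (|-1-4|=5 > 1)], height=5
  node 16: h_left=-1, h_right=5, diff=6 [FAIL (|-1-5|=6 > 1)], height=6
  node 14: h_left=-1, h_right=6, diff=7 [FAIL (|-1-6|=7 > 1)], height=7
  node 7: h_left=-1, h_right=7, diff=8 [FAIL (|-1-7|=8 > 1)], height=8
  node 6: h_left=-1, h_right=8, diff=9 [FAIL (|-1-8|=9 > 1)], height=9
  node 5: h_left=-1, h_right=9, diff=10 [FAIL (|-1-9|=10 > 1)], height=10
Node 26 violates the condition: |-1 - 1| = 2 > 1.
Result: Not balanced


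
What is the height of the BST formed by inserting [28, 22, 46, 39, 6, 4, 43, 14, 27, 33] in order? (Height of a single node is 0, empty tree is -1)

Insertion order: [28, 22, 46, 39, 6, 4, 43, 14, 27, 33]
Tree (level-order array): [28, 22, 46, 6, 27, 39, None, 4, 14, None, None, 33, 43]
Compute height bottom-up (empty subtree = -1):
  height(4) = 1 + max(-1, -1) = 0
  height(14) = 1 + max(-1, -1) = 0
  height(6) = 1 + max(0, 0) = 1
  height(27) = 1 + max(-1, -1) = 0
  height(22) = 1 + max(1, 0) = 2
  height(33) = 1 + max(-1, -1) = 0
  height(43) = 1 + max(-1, -1) = 0
  height(39) = 1 + max(0, 0) = 1
  height(46) = 1 + max(1, -1) = 2
  height(28) = 1 + max(2, 2) = 3
Height = 3


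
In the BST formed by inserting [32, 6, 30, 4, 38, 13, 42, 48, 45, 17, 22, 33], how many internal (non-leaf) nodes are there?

Tree built from: [32, 6, 30, 4, 38, 13, 42, 48, 45, 17, 22, 33]
Tree (level-order array): [32, 6, 38, 4, 30, 33, 42, None, None, 13, None, None, None, None, 48, None, 17, 45, None, None, 22]
Rule: An internal node has at least one child.
Per-node child counts:
  node 32: 2 child(ren)
  node 6: 2 child(ren)
  node 4: 0 child(ren)
  node 30: 1 child(ren)
  node 13: 1 child(ren)
  node 17: 1 child(ren)
  node 22: 0 child(ren)
  node 38: 2 child(ren)
  node 33: 0 child(ren)
  node 42: 1 child(ren)
  node 48: 1 child(ren)
  node 45: 0 child(ren)
Matching nodes: [32, 6, 30, 13, 17, 38, 42, 48]
Count of internal (non-leaf) nodes: 8


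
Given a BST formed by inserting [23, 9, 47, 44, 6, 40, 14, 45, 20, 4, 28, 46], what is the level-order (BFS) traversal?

Tree insertion order: [23, 9, 47, 44, 6, 40, 14, 45, 20, 4, 28, 46]
Tree (level-order array): [23, 9, 47, 6, 14, 44, None, 4, None, None, 20, 40, 45, None, None, None, None, 28, None, None, 46]
BFS from the root, enqueuing left then right child of each popped node:
  queue [23] -> pop 23, enqueue [9, 47], visited so far: [23]
  queue [9, 47] -> pop 9, enqueue [6, 14], visited so far: [23, 9]
  queue [47, 6, 14] -> pop 47, enqueue [44], visited so far: [23, 9, 47]
  queue [6, 14, 44] -> pop 6, enqueue [4], visited so far: [23, 9, 47, 6]
  queue [14, 44, 4] -> pop 14, enqueue [20], visited so far: [23, 9, 47, 6, 14]
  queue [44, 4, 20] -> pop 44, enqueue [40, 45], visited so far: [23, 9, 47, 6, 14, 44]
  queue [4, 20, 40, 45] -> pop 4, enqueue [none], visited so far: [23, 9, 47, 6, 14, 44, 4]
  queue [20, 40, 45] -> pop 20, enqueue [none], visited so far: [23, 9, 47, 6, 14, 44, 4, 20]
  queue [40, 45] -> pop 40, enqueue [28], visited so far: [23, 9, 47, 6, 14, 44, 4, 20, 40]
  queue [45, 28] -> pop 45, enqueue [46], visited so far: [23, 9, 47, 6, 14, 44, 4, 20, 40, 45]
  queue [28, 46] -> pop 28, enqueue [none], visited so far: [23, 9, 47, 6, 14, 44, 4, 20, 40, 45, 28]
  queue [46] -> pop 46, enqueue [none], visited so far: [23, 9, 47, 6, 14, 44, 4, 20, 40, 45, 28, 46]
Result: [23, 9, 47, 6, 14, 44, 4, 20, 40, 45, 28, 46]


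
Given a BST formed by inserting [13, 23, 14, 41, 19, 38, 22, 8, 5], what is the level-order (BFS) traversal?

Tree insertion order: [13, 23, 14, 41, 19, 38, 22, 8, 5]
Tree (level-order array): [13, 8, 23, 5, None, 14, 41, None, None, None, 19, 38, None, None, 22]
BFS from the root, enqueuing left then right child of each popped node:
  queue [13] -> pop 13, enqueue [8, 23], visited so far: [13]
  queue [8, 23] -> pop 8, enqueue [5], visited so far: [13, 8]
  queue [23, 5] -> pop 23, enqueue [14, 41], visited so far: [13, 8, 23]
  queue [5, 14, 41] -> pop 5, enqueue [none], visited so far: [13, 8, 23, 5]
  queue [14, 41] -> pop 14, enqueue [19], visited so far: [13, 8, 23, 5, 14]
  queue [41, 19] -> pop 41, enqueue [38], visited so far: [13, 8, 23, 5, 14, 41]
  queue [19, 38] -> pop 19, enqueue [22], visited so far: [13, 8, 23, 5, 14, 41, 19]
  queue [38, 22] -> pop 38, enqueue [none], visited so far: [13, 8, 23, 5, 14, 41, 19, 38]
  queue [22] -> pop 22, enqueue [none], visited so far: [13, 8, 23, 5, 14, 41, 19, 38, 22]
Result: [13, 8, 23, 5, 14, 41, 19, 38, 22]


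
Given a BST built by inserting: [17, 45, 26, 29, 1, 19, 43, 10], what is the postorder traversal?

Tree insertion order: [17, 45, 26, 29, 1, 19, 43, 10]
Tree (level-order array): [17, 1, 45, None, 10, 26, None, None, None, 19, 29, None, None, None, 43]
Postorder traversal: [10, 1, 19, 43, 29, 26, 45, 17]


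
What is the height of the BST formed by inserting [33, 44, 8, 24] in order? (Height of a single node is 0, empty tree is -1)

Insertion order: [33, 44, 8, 24]
Tree (level-order array): [33, 8, 44, None, 24]
Compute height bottom-up (empty subtree = -1):
  height(24) = 1 + max(-1, -1) = 0
  height(8) = 1 + max(-1, 0) = 1
  height(44) = 1 + max(-1, -1) = 0
  height(33) = 1 + max(1, 0) = 2
Height = 2


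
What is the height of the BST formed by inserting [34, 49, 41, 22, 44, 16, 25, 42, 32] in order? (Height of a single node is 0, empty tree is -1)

Insertion order: [34, 49, 41, 22, 44, 16, 25, 42, 32]
Tree (level-order array): [34, 22, 49, 16, 25, 41, None, None, None, None, 32, None, 44, None, None, 42]
Compute height bottom-up (empty subtree = -1):
  height(16) = 1 + max(-1, -1) = 0
  height(32) = 1 + max(-1, -1) = 0
  height(25) = 1 + max(-1, 0) = 1
  height(22) = 1 + max(0, 1) = 2
  height(42) = 1 + max(-1, -1) = 0
  height(44) = 1 + max(0, -1) = 1
  height(41) = 1 + max(-1, 1) = 2
  height(49) = 1 + max(2, -1) = 3
  height(34) = 1 + max(2, 3) = 4
Height = 4


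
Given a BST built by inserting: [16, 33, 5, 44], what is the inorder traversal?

Tree insertion order: [16, 33, 5, 44]
Tree (level-order array): [16, 5, 33, None, None, None, 44]
Inorder traversal: [5, 16, 33, 44]
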